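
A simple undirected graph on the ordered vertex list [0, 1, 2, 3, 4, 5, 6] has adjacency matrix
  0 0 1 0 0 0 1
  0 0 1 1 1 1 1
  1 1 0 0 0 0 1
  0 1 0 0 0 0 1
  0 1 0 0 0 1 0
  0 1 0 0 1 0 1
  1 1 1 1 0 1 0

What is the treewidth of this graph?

A width-2 tree decomposition is:
Bags: B1 = {1, 4, 5}  B2 = {1, 5, 6}  B3 = {1, 3, 6}  B4 = {1, 2, 6}  B5 = {0, 2, 6}
Tree: B1–B2, B2–B3, B2–B4, B4–B5
Every bag has size at most 3, so the width is 3 − 1 = 2 and tw(G) ≤ 2. On the other hand G contains the 3-clique {0, 2, 6}. A clique must lie in a single bag of any decomposition, so no decomposition can have width below 2. Combining the bounds, tw(G) = 2.

2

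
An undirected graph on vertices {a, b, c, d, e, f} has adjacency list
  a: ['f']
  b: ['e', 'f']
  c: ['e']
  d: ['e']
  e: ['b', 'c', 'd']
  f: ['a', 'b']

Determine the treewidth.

A width-1 tree decomposition is:
Bags: B1 = {b, f}  B2 = {b, e}  B3 = {c, e}  B4 = {a, f}  B5 = {d, e}
Tree: B1–B2, B2–B3, B1–B4, B2–B5
Each bag holds 2 vertices, so the decomposition has width 1, which upper-bounds the treewidth. G has an edge, so its treewidth is at least 1. Combining the bounds, tw(G) = 1.

1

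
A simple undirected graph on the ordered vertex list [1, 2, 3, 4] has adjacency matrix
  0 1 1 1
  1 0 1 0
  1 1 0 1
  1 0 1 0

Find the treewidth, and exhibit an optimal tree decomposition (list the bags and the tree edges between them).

The largest bag has 3 vertices, giving width 2; this decomposition certifies tw(G) ≤ 2. Conversely, {1, 2, 3} is a clique of size 3, and the vertices of any clique must share a bag in every tree decomposition; so some bag has ≥ 3 vertices and tw(G) ≥ 2. Hence tw(G) = 2 exactly.

Treewidth 2.
Bags: B1 = {1, 2, 3}  B2 = {1, 3, 4}
Tree: B1–B2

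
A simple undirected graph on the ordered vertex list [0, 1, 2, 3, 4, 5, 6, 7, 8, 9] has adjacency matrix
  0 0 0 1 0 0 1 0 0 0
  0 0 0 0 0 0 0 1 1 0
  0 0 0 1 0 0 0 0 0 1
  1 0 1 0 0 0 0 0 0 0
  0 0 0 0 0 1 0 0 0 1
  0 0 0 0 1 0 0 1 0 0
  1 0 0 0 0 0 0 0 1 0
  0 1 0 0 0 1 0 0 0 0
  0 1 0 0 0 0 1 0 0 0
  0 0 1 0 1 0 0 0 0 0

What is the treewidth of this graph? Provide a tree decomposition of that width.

Each bag holds 3 vertices, so the decomposition has width 2, which upper-bounds the treewidth. Since 8–1–7–5–4–9–2–3–0–6–8 is a cycle in G, G is not acyclic. Forests are exactly the graphs of treewidth ≤ 1, so tw(G) ≥ 2. Therefore the treewidth is 2.

Treewidth 2.
Bags: B1 = {1, 7, 8}  B2 = {5, 7, 8}  B3 = {4, 5, 8}  B4 = {4, 8, 9}  B5 = {2, 8, 9}  B6 = {2, 3, 8}  B7 = {0, 3, 8}  B8 = {0, 6, 8}
Tree: B1–B2, B2–B3, B3–B4, B4–B5, B5–B6, B6–B7, B7–B8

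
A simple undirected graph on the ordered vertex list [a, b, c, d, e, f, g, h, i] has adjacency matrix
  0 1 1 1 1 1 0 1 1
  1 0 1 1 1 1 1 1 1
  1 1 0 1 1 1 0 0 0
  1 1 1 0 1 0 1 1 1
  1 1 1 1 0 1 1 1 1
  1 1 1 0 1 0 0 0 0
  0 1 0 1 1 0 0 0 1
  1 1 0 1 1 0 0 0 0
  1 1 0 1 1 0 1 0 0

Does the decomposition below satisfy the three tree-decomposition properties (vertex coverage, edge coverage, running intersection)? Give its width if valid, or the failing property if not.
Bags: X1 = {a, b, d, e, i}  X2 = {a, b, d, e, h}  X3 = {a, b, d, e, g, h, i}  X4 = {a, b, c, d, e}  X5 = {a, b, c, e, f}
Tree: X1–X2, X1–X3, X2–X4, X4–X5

No — bags containing vertex h are not connected in the tree.

A tree decomposition must satisfy three properties: every vertex lies in some bag; for every edge, both endpoints lie together in some bag; and for every vertex, the bags containing it form a connected subtree. Here bags containing vertex h are not connected in the tree, so the decomposition is invalid.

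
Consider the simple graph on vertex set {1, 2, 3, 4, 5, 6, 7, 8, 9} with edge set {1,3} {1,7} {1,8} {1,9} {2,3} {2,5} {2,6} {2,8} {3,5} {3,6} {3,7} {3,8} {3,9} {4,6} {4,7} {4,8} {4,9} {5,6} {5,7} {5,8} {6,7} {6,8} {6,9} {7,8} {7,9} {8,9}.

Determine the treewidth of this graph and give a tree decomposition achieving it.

Each bag holds 5 vertices, so the decomposition has width 4, which upper-bounds the treewidth. Conversely, {1, 3, 7, 8, 9} is a clique of size 5, and the vertices of any clique must share a bag in every tree decomposition; so some bag has ≥ 5 vertices and tw(G) ≥ 4. The upper and lower bounds meet at 4, so that is the treewidth.

Treewidth 4.
One optimal decomposition is:
Bags: B1 = {3, 5, 6, 7, 8}  B2 = {3, 6, 7, 8, 9}  B3 = {2, 3, 5, 6, 8}  B4 = {1, 3, 7, 8, 9}  B5 = {4, 6, 7, 8, 9}
Tree: B1–B2, B1–B3, B2–B4, B2–B5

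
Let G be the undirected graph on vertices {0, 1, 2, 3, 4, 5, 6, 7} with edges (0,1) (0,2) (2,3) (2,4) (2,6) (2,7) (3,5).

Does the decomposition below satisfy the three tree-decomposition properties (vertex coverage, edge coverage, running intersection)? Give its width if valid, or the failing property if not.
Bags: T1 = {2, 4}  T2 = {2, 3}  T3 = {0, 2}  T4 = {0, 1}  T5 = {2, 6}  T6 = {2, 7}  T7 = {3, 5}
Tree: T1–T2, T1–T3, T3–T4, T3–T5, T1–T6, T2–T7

Every vertex of G appears in some bag (union = {0, 1, 2, 3, 4, 5, 6, 7}); every edge is covered by a bag; and for each vertex v the set of bags containing v is connected in the bag tree. The decomposition is therefore valid. The largest bag has 2 vertices, so the width is 1.

Yes; width 1.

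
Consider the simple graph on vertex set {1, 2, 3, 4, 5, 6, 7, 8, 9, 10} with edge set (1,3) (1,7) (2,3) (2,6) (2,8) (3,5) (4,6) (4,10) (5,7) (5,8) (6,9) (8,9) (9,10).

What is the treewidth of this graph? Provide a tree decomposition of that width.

Every bag has size at most 3, so the width is 3 − 1 = 2 and tw(G) ≤ 2. Since 10–4–6–9–10 is a cycle in G, G is not acyclic. Forests are exactly the graphs of treewidth ≤ 1, so tw(G) ≥ 2. Therefore the treewidth is 2.

Treewidth 2.
One optimal decomposition is:
Bags: B1 = {4, 9, 10}  B2 = {4, 6, 9}  B3 = {6, 8, 9}  B4 = {2, 6, 8}  B5 = {2, 5, 8}  B6 = {2, 3, 5}  B7 = {3, 5, 7}  B8 = {1, 3, 7}
Tree: B1–B2, B2–B3, B3–B4, B4–B5, B5–B6, B6–B7, B7–B8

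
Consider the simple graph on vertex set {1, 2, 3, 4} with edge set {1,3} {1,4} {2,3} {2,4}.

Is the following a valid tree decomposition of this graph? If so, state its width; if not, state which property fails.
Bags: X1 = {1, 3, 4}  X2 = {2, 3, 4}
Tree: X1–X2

Yes; width 2.

Every vertex of G appears in some bag (union = {1, 2, 3, 4}); every edge is covered by a bag; and for each vertex v the set of bags containing v is connected in the bag tree. The decomposition is therefore valid. The largest bag has 3 vertices, so the width is 2.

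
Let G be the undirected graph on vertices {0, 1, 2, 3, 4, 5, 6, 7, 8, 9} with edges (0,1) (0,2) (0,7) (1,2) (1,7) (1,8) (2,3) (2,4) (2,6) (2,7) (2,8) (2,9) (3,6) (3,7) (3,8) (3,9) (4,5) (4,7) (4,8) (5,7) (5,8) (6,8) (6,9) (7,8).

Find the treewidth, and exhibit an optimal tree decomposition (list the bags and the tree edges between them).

Each bag holds 4 vertices, so the decomposition has width 3, which upper-bounds the treewidth. For the lower bound, the 4 vertices {2, 3, 6, 9} are pairwise adjacent, and any tree decomposition puts a clique entirely inside one bag — forcing width ≥ 3. Combining the bounds, tw(G) = 3.

Treewidth 3.
Bags: B1 = {1, 2, 7, 8}  B2 = {2, 4, 7, 8}  B3 = {2, 3, 7, 8}  B4 = {4, 5, 7, 8}  B5 = {0, 1, 2, 7}  B6 = {2, 3, 6, 8}  B7 = {2, 3, 6, 9}
Tree: B1–B2, B2–B3, B2–B4, B1–B5, B3–B6, B6–B7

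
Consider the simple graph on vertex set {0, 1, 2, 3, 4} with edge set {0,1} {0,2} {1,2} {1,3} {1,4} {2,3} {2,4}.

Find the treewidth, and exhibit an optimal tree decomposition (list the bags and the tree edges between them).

Treewidth 2.
One such decomposition:
Bags: B1 = {1, 2, 3}  B2 = {0, 1, 2}  B3 = {1, 2, 4}
Tree: B1–B2, B2–B3

Each bag holds 3 vertices, so the decomposition has width 2, which upper-bounds the treewidth. On the other hand G contains the 3-clique {0, 1, 2}. A clique must lie in a single bag of any decomposition, so no decomposition can have width below 2. The upper and lower bounds meet at 2, so that is the treewidth.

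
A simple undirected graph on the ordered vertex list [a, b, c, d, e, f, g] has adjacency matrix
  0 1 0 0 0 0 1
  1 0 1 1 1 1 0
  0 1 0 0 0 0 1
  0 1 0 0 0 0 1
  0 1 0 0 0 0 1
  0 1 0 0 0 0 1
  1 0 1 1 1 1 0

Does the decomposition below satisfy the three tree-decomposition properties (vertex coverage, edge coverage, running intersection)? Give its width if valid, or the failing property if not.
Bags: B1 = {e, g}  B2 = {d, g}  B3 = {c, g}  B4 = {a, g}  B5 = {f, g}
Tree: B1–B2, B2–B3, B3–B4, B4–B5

A tree decomposition must satisfy three properties: every vertex lies in some bag; for every edge, both endpoints lie together in some bag; and for every vertex, the bags containing it form a connected subtree. Here vertex b appears in no bag, so the decomposition is invalid.

No — vertex b appears in no bag.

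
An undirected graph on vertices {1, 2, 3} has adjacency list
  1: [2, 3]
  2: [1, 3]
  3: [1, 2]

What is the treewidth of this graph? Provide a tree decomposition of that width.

Treewidth 2.
Bags: B1 = {1, 2, 3}
Tree: (single bag)

With just one bag of size 3, the width is 3 − 1 = 2, so tw(G) ≤ 2. For the lower bound, the 3 vertices {1, 2, 3} are pairwise adjacent, and any tree decomposition puts a clique entirely inside one bag — forcing width ≥ 2. Hence tw(G) = 2 exactly.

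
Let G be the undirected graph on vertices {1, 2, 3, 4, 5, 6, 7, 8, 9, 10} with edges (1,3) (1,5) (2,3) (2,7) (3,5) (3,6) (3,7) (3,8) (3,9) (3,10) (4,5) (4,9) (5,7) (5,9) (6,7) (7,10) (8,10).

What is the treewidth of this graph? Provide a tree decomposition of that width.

Each bag holds 3 vertices, so the decomposition has width 2, which upper-bounds the treewidth. For the lower bound, the 3 vertices {3, 8, 10} are pairwise adjacent, and any tree decomposition puts a clique entirely inside one bag — forcing width ≥ 2. Combining the bounds, tw(G) = 2.

Treewidth 2.
One such decomposition:
Bags: B1 = {3, 5, 9}  B2 = {3, 5, 7}  B3 = {3, 7, 10}  B4 = {4, 5, 9}  B5 = {1, 3, 5}  B6 = {3, 6, 7}  B7 = {3, 8, 10}  B8 = {2, 3, 7}
Tree: B1–B2, B2–B3, B1–B4, B1–B5, B3–B6, B3–B7, B2–B8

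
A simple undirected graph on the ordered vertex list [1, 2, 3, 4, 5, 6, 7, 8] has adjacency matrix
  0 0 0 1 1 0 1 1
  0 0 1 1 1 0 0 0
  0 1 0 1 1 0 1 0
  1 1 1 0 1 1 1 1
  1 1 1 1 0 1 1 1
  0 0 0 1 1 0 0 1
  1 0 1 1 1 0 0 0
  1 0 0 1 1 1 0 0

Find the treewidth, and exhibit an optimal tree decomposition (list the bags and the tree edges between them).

Treewidth 3.
Bags: B1 = {1, 4, 5, 7}  B2 = {3, 4, 5, 7}  B3 = {2, 3, 4, 5}  B4 = {1, 4, 5, 8}  B5 = {4, 5, 6, 8}
Tree: B1–B2, B2–B3, B1–B4, B4–B5

Each bag holds 4 vertices, so the decomposition has width 3, which upper-bounds the treewidth. Conversely, {1, 4, 5, 8} is a clique of size 4, and the vertices of any clique must share a bag in every tree decomposition; so some bag has ≥ 4 vertices and tw(G) ≥ 3. Combining the bounds, tw(G) = 3.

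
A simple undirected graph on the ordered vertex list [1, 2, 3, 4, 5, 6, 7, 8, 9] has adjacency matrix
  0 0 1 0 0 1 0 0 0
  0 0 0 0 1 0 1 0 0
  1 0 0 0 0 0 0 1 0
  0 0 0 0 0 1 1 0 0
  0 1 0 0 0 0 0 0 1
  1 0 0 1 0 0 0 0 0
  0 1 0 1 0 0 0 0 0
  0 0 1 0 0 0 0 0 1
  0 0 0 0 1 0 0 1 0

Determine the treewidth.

A width-2 tree decomposition is:
Bags: B1 = {2, 5, 9}  B2 = {2, 8, 9}  B3 = {2, 3, 8}  B4 = {1, 2, 3}  B5 = {1, 2, 6}  B6 = {2, 4, 6}  B7 = {2, 4, 7}
Tree: B1–B2, B2–B3, B3–B4, B4–B5, B5–B6, B6–B7
Every bag has size at most 3, so the width is 3 − 1 = 2 and tw(G) ≤ 2. For the lower bound, G contains the cycle 2–5–9–8–3–1–6–4–7–2, so G is not a forest; only forests have treewidth ≤ 1, hence tw(G) ≥ 2. The upper and lower bounds meet at 2, so that is the treewidth.

2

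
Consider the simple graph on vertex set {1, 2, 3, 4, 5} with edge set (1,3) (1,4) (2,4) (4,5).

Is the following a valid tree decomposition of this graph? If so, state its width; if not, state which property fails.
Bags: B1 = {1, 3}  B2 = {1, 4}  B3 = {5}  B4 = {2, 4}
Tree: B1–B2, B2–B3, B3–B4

A tree decomposition must satisfy three properties: every vertex lies in some bag; for every edge, both endpoints lie together in some bag; and for every vertex, the bags containing it form a connected subtree. Here edge (4,5) lies in no bag, so the decomposition is invalid.

No — edge (4,5) lies in no bag.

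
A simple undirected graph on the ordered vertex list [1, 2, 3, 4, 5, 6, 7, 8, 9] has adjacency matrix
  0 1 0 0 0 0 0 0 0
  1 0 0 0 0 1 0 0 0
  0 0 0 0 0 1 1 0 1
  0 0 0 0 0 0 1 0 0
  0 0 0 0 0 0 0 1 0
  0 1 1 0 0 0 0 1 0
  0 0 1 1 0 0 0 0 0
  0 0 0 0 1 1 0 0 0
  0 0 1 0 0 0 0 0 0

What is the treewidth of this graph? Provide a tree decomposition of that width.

Each bag holds 2 vertices, so the decomposition has width 1, which upper-bounds the treewidth. G has an edge, so its treewidth is at least 1. Hence tw(G) = 1 exactly.

Treewidth 1.
One such decomposition:
Bags: B1 = {6, 8}  B2 = {3, 6}  B3 = {3, 7}  B4 = {5, 8}  B5 = {2, 6}  B6 = {4, 7}  B7 = {1, 2}  B8 = {3, 9}
Tree: B1–B2, B2–B3, B1–B4, B1–B5, B3–B6, B5–B7, B2–B8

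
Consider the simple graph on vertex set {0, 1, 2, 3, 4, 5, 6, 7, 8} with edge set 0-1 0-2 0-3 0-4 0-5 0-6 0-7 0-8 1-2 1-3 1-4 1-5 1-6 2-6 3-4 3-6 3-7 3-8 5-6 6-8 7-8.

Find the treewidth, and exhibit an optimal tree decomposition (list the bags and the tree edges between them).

Treewidth 3.
One optimal decomposition is:
Bags: B1 = {0, 1, 3, 6}  B2 = {0, 3, 6, 8}  B3 = {0, 3, 7, 8}  B4 = {0, 1, 2, 6}  B5 = {0, 1, 5, 6}  B6 = {0, 1, 3, 4}
Tree: B1–B2, B2–B3, B1–B4, B1–B5, B1–B6

Every bag has size at most 4, so the width is 4 − 1 = 3 and tw(G) ≤ 3. Conversely, {0, 3, 6, 8} is a clique of size 4, and the vertices of any clique must share a bag in every tree decomposition; so some bag has ≥ 4 vertices and tw(G) ≥ 3. Therefore the treewidth is 3.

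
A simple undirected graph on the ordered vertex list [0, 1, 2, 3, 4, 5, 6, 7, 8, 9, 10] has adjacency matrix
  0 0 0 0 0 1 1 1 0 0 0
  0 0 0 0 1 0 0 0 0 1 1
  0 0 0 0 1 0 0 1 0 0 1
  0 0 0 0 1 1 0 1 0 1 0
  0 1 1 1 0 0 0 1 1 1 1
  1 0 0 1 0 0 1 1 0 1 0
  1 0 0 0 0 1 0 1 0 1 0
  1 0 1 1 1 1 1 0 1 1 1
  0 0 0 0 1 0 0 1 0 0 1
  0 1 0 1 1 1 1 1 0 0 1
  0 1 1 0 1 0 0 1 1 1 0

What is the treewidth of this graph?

3

A width-3 tree decomposition is:
Bags: B1 = {3, 4, 7, 9}  B2 = {4, 7, 9, 10}  B3 = {3, 5, 7, 9}  B4 = {4, 7, 8, 10}  B5 = {5, 6, 7, 9}  B6 = {1, 4, 9, 10}  B7 = {0, 5, 6, 7}  B8 = {2, 4, 7, 10}
Tree: B1–B2, B1–B3, B2–B4, B3–B5, B2–B6, B5–B7, B2–B8
The largest bag has 4 vertices, giving width 3; this decomposition certifies tw(G) ≤ 3. For the lower bound, the 4 vertices {1, 4, 9, 10} are pairwise adjacent, and any tree decomposition puts a clique entirely inside one bag — forcing width ≥ 3. Combining the bounds, tw(G) = 3.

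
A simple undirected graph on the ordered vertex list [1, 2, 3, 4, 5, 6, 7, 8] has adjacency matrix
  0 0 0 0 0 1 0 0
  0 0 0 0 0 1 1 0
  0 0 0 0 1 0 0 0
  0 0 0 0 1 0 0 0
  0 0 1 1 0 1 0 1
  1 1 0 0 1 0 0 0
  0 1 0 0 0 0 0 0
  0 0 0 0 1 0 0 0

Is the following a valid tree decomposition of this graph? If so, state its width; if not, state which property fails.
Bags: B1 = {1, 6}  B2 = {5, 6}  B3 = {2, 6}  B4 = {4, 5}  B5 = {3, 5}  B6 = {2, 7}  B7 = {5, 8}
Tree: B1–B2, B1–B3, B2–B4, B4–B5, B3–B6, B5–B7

Yes; width 1.

Every vertex of G appears in some bag (union = {1, 2, 3, 4, 5, 6, 7, 8}); every edge is covered by a bag; and for each vertex v the set of bags containing v is connected in the bag tree. The decomposition is therefore valid. The largest bag has 2 vertices, so the width is 1.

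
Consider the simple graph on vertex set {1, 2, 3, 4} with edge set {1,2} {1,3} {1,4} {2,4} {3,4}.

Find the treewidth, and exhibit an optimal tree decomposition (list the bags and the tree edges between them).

Treewidth 2.
Bags: B1 = {1, 2, 4}  B2 = {1, 3, 4}
Tree: B1–B2

Every bag has size at most 3, so the width is 3 − 1 = 2 and tw(G) ≤ 2. On the other hand G contains the 3-clique {1, 2, 4}. A clique must lie in a single bag of any decomposition, so no decomposition can have width below 2. Therefore the treewidth is 2.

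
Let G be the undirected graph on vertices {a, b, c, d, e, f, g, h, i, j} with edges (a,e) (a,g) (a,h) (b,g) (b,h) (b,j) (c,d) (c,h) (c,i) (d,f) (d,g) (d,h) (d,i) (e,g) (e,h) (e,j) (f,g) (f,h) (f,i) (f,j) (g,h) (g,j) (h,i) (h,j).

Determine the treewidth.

A width-3 tree decomposition is:
Bags: B1 = {e, g, h, j}  B2 = {f, g, h, j}  B3 = {b, g, h, j}  B4 = {d, f, g, h}  B5 = {d, f, h, i}  B6 = {c, d, h, i}  B7 = {a, e, g, h}
Tree: B1–B2, B2–B3, B2–B4, B4–B5, B5–B6, B1–B7
Every bag has size at most 4, so the width is 4 − 1 = 3 and tw(G) ≤ 3. For the lower bound, the 4 vertices {d, f, g, h} are pairwise adjacent, and any tree decomposition puts a clique entirely inside one bag — forcing width ≥ 3. Therefore the treewidth is 3.

3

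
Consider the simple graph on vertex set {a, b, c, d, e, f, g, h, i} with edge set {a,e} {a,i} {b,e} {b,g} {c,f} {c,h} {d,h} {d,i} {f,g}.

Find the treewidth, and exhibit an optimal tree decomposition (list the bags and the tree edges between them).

Treewidth 2.
One such decomposition:
Bags: B1 = {c, f, g}  B2 = {c, g, h}  B3 = {d, g, h}  B4 = {d, g, i}  B5 = {a, g, i}  B6 = {a, e, g}  B7 = {b, e, g}
Tree: B1–B2, B2–B3, B3–B4, B4–B5, B5–B6, B6–B7

The largest bag has 3 vertices, giving width 2; this decomposition certifies tw(G) ≤ 2. Since g–f–c–h–d–i–a–e–b–g is a cycle in G, G is not acyclic. Forests are exactly the graphs of treewidth ≤ 1, so tw(G) ≥ 2. The upper and lower bounds meet at 2, so that is the treewidth.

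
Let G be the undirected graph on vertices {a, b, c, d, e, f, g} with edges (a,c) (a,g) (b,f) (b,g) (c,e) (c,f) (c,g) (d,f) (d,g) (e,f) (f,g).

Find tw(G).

A width-2 tree decomposition is:
Bags: B1 = {c, f, g}  B2 = {c, e, f}  B3 = {d, f, g}  B4 = {b, f, g}  B5 = {a, c, g}
Tree: B1–B2, B1–B3, B1–B4, B1–B5
Every bag has size at most 3, so the width is 3 − 1 = 2 and tw(G) ≤ 2. For the lower bound, the 3 vertices {a, c, g} are pairwise adjacent, and any tree decomposition puts a clique entirely inside one bag — forcing width ≥ 2. Therefore the treewidth is 2.

2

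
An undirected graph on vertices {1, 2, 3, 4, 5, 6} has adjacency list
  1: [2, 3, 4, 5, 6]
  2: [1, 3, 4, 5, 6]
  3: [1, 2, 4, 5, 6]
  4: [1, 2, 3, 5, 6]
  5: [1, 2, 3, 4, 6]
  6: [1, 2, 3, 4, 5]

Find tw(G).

5

A width-5 tree decomposition is:
Bags: B1 = {1, 2, 3, 4, 5, 6}
Tree: (single bag)
With just one bag of size 6, the width is 6 − 1 = 5, so tw(G) ≤ 5. On the other hand G contains the 6-clique {1, 2, 3, 4, 5, 6}. A clique must lie in a single bag of any decomposition, so no decomposition can have width below 5. Hence tw(G) = 5 exactly.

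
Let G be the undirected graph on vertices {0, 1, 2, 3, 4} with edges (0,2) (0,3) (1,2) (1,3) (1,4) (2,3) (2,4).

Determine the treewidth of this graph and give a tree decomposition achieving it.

Treewidth 2.
One optimal decomposition is:
Bags: B1 = {1, 2, 4}  B2 = {1, 2, 3}  B3 = {0, 2, 3}
Tree: B1–B2, B2–B3

The largest bag has 3 vertices, giving width 2; this decomposition certifies tw(G) ≤ 2. For the lower bound, the 3 vertices {0, 2, 3} are pairwise adjacent, and any tree decomposition puts a clique entirely inside one bag — forcing width ≥ 2. The upper and lower bounds meet at 2, so that is the treewidth.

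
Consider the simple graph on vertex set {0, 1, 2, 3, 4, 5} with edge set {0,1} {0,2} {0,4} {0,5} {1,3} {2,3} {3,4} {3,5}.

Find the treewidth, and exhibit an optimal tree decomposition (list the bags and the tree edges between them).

Treewidth 2.
Bags: B1 = {0, 2, 3}  B2 = {0, 3, 5}  B3 = {0, 3, 4}  B4 = {0, 1, 3}
Tree: B1–B2, B2–B3, B3–B4

Every bag has size at most 3, so the width is 3 − 1 = 2 and tw(G) ≤ 2. Since 2–3–5–0–2 is a cycle in G, G is not acyclic. Forests are exactly the graphs of treewidth ≤ 1, so tw(G) ≥ 2. The upper and lower bounds meet at 2, so that is the treewidth.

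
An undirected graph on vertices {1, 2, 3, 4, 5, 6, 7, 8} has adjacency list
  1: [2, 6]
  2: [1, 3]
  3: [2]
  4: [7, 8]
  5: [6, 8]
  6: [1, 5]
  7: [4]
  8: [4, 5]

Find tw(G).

1

A width-1 tree decomposition is:
Bags: B1 = {2, 3}  B2 = {1, 2}  B3 = {1, 6}  B4 = {5, 6}  B5 = {5, 8}  B6 = {4, 8}  B7 = {4, 7}
Tree: B1–B2, B2–B3, B3–B4, B4–B5, B5–B6, B6–B7
Every bag has size at most 2, so the width is 2 − 1 = 1 and tw(G) ≤ 1. Since G has at least one edge (e.g. 3–2), it is not an edgeless graph, so tw(G) ≥ 1. Hence tw(G) = 1 exactly.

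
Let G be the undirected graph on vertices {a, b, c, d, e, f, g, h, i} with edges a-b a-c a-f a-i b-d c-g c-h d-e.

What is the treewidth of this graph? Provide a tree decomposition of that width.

Every bag has size at most 2, so the width is 2 − 1 = 1 and tw(G) ≤ 1. G has an edge, so its treewidth is at least 1. The upper and lower bounds meet at 1, so that is the treewidth.

Treewidth 1.
Bags: B1 = {b, d}  B2 = {a, b}  B3 = {a, c}  B4 = {a, f}  B5 = {a, i}  B6 = {c, h}  B7 = {d, e}  B8 = {c, g}
Tree: B1–B2, B2–B3, B3–B4, B3–B5, B3–B6, B1–B7, B3–B8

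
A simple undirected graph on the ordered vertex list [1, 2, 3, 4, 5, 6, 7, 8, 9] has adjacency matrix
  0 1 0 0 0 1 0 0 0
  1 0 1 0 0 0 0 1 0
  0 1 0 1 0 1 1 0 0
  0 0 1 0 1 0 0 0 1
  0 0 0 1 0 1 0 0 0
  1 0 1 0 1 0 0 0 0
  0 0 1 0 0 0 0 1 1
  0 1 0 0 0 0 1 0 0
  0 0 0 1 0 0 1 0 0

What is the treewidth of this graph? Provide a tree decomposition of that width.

Treewidth 3.
One such decomposition:
Bags: B1 = {2, 7, 8, 9}  B2 = {2, 3, 7, 9}  B3 = {2, 3, 4, 9}  B4 = {1, 2, 3, 4}  B5 = {1, 3, 4, 6}  B6 = {1, 4, 5, 6}
Tree: B1–B2, B2–B3, B3–B4, B4–B5, B5–B6

The largest bag has 4 vertices, giving width 3; this decomposition certifies tw(G) ≤ 3. For the lower bound: the 4 vertex sets {7,8,9}, {2}, {3}, {1,4,5,6} are disjoint, each induces a connected subgraph, and every pair is joined by at least one edge of G. Contracting each set to a single vertex therefore yields K_{4} as a minor, and since treewidth is minor-monotone, tw(G) ≥ tw(K_{4}) = 3. Hence tw(G) = 3 exactly.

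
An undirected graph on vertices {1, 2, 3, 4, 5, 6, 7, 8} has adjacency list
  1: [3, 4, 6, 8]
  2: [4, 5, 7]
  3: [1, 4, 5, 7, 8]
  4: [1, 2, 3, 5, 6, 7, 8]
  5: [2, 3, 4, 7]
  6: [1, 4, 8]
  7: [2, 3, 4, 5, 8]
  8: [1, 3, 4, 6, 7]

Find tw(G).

A width-3 tree decomposition is:
Bags: B1 = {1, 3, 4, 8}  B2 = {3, 4, 7, 8}  B3 = {3, 4, 5, 7}  B4 = {2, 4, 5, 7}  B5 = {1, 4, 6, 8}
Tree: B1–B2, B2–B3, B3–B4, B1–B5
Every bag has size at most 4, so the width is 4 − 1 = 3 and tw(G) ≤ 3. For the lower bound, the 4 vertices {2, 4, 5, 7} are pairwise adjacent, and any tree decomposition puts a clique entirely inside one bag — forcing width ≥ 3. The upper and lower bounds meet at 3, so that is the treewidth.

3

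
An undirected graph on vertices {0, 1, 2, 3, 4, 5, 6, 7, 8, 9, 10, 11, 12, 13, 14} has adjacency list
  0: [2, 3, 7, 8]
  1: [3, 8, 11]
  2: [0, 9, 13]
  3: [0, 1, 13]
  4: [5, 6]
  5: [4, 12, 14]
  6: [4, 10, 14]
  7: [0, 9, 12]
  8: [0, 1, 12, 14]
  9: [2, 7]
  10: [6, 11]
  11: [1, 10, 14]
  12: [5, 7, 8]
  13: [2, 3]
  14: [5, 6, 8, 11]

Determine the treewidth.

3

A width-3 tree decomposition is:
Bags: B1 = {2, 3, 9, 13}  B2 = {0, 2, 3, 9}  B3 = {0, 3, 7, 9}  B4 = {0, 1, 3, 7}  B5 = {0, 1, 7, 8}  B6 = {1, 7, 8, 12}  B7 = {1, 8, 11, 12}  B8 = {8, 11, 12, 14}  B9 = {5, 11, 12, 14}  B10 = {5, 10, 11, 14}  B11 = {5, 6, 10, 14}  B12 = {4, 5, 6, 10}
Tree: B1–B2, B2–B3, B3–B4, B4–B5, B5–B6, B6–B7, B7–B8, B8–B9, B9–B10, B10–B11, B11–B12
Every bag has size at most 4, so the width is 4 − 1 = 3 and tw(G) ≤ 3. For the lower bound: the 4 vertex sets {2,9,13}, {3}, {0}, {1,7,8,12} are disjoint, each induces a connected subgraph, and every pair is joined by at least one edge of G. Contracting each set to a single vertex therefore yields K_{4} as a minor, and since treewidth is minor-monotone, tw(G) ≥ tw(K_{4}) = 3. Therefore the treewidth is 3.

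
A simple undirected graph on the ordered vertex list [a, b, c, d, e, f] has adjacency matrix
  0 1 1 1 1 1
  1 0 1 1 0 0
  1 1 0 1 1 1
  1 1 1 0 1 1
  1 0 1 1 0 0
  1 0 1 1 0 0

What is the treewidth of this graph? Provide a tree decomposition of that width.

Treewidth 3.
One optimal decomposition is:
Bags: B1 = {a, c, d, f}  B2 = {a, b, c, d}  B3 = {a, c, d, e}
Tree: B1–B2, B1–B3

Every bag has size at most 4, so the width is 4 − 1 = 3 and tw(G) ≤ 3. On the other hand G contains the 4-clique {a, c, d, e}. A clique must lie in a single bag of any decomposition, so no decomposition can have width below 3. The upper and lower bounds meet at 3, so that is the treewidth.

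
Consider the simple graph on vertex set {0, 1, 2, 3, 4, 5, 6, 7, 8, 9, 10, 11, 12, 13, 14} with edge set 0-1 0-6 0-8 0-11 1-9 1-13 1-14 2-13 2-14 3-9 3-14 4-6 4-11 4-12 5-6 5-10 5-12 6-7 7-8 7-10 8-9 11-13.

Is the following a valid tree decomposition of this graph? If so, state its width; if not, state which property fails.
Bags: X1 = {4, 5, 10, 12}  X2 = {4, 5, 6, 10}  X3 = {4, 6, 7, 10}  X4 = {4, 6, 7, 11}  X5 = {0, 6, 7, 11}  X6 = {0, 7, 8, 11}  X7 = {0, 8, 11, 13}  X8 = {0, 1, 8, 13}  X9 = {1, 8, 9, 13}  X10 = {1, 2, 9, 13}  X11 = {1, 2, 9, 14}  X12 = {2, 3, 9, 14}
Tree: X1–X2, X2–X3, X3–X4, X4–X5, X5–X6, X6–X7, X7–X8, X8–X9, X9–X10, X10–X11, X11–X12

Checking the three conditions: (i) the bags cover all of {0, 1, 2, 3, 4, 5, 6, 7, 8, 9, 10, 11, 12, 13, 14}; (ii) for each edge, some bag contains both endpoints; (iii) the bags containing any fixed vertex form a subtree. All hold, so the decomposition is valid with width 4 − 1 = 3.

Yes; width 3.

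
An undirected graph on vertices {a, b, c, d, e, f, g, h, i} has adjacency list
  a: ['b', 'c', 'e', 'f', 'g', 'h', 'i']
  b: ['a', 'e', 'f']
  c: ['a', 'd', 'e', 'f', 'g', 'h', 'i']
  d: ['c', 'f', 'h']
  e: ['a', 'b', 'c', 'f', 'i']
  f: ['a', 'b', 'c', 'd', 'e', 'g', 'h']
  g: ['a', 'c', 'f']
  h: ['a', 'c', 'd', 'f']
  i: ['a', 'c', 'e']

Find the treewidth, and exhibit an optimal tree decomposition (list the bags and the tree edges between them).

Treewidth 3.
One such decomposition:
Bags: B1 = {a, c, e, f}  B2 = {a, c, e, i}  B3 = {a, c, f, h}  B4 = {c, d, f, h}  B5 = {a, c, f, g}  B6 = {a, b, e, f}
Tree: B1–B2, B1–B3, B3–B4, B1–B5, B1–B6

Each bag holds 4 vertices, so the decomposition has width 3, which upper-bounds the treewidth. On the other hand G contains the 4-clique {c, d, f, h}. A clique must lie in a single bag of any decomposition, so no decomposition can have width below 3. Combining the bounds, tw(G) = 3.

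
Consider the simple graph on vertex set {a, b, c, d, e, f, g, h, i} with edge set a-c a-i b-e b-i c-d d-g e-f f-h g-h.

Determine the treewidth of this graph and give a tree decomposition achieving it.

The largest bag has 3 vertices, giving width 2; this decomposition certifies tw(G) ≤ 2. Since c–d–g–h–f–e–b–i–a–c is a cycle in G, G is not acyclic. Forests are exactly the graphs of treewidth ≤ 1, so tw(G) ≥ 2. Therefore the treewidth is 2.

Treewidth 2.
One such decomposition:
Bags: B1 = {c, d, g}  B2 = {c, g, h}  B3 = {c, f, h}  B4 = {c, e, f}  B5 = {b, c, e}  B6 = {b, c, i}  B7 = {a, c, i}
Tree: B1–B2, B2–B3, B3–B4, B4–B5, B5–B6, B6–B7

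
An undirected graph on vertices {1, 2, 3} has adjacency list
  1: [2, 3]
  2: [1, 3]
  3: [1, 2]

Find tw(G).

A width-2 tree decomposition is:
Bags: B1 = {1, 2, 3}
Tree: (single bag)
A single bag containing all 3 vertices is trivially a valid decomposition of width 2. For the lower bound, the 3 vertices {1, 2, 3} are pairwise adjacent, and any tree decomposition puts a clique entirely inside one bag — forcing width ≥ 2. Combining the bounds, tw(G) = 2.

2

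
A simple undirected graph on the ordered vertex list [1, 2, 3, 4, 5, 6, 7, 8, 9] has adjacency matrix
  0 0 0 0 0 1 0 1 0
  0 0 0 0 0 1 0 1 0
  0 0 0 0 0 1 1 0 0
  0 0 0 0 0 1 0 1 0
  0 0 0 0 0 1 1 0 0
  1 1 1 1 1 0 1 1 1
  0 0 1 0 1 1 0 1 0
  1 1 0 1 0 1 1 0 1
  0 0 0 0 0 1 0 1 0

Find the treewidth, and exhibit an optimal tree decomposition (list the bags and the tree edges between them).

Treewidth 2.
Bags: B1 = {1, 6, 8}  B2 = {6, 7, 8}  B3 = {5, 6, 7}  B4 = {4, 6, 8}  B5 = {6, 8, 9}  B6 = {2, 6, 8}  B7 = {3, 6, 7}
Tree: B1–B2, B2–B3, B1–B4, B4–B5, B2–B6, B2–B7

The largest bag has 3 vertices, giving width 2; this decomposition certifies tw(G) ≤ 2. On the other hand G contains the 3-clique {1, 6, 8}. A clique must lie in a single bag of any decomposition, so no decomposition can have width below 2. Therefore the treewidth is 2.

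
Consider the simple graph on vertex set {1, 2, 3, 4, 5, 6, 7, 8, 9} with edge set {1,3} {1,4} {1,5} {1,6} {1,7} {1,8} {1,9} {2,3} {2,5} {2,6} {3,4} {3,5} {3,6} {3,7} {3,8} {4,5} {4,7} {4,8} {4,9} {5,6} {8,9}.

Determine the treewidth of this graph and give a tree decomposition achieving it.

Every bag has size at most 4, so the width is 4 − 1 = 3 and tw(G) ≤ 3. On the other hand G contains the 4-clique {1, 4, 8, 9}. A clique must lie in a single bag of any decomposition, so no decomposition can have width below 3. Hence tw(G) = 3 exactly.

Treewidth 3.
Bags: B1 = {1, 3, 4, 5}  B2 = {1, 3, 5, 6}  B3 = {1, 3, 4, 7}  B4 = {1, 3, 4, 8}  B5 = {2, 3, 5, 6}  B6 = {1, 4, 8, 9}
Tree: B1–B2, B1–B3, B3–B4, B2–B5, B4–B6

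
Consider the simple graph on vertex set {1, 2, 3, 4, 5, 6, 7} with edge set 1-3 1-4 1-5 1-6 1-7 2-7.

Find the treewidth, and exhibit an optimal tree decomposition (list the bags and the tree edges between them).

Treewidth 1.
Bags: B1 = {1, 7}  B2 = {1, 3}  B3 = {2, 7}  B4 = {1, 5}  B5 = {1, 4}  B6 = {1, 6}
Tree: B1–B2, B1–B3, B2–B4, B1–B5, B4–B6

Every bag has size at most 2, so the width is 2 − 1 = 1 and tw(G) ≤ 1. Since G has at least one edge (e.g. 7–1), it is not an edgeless graph, so tw(G) ≥ 1. Combining the bounds, tw(G) = 1.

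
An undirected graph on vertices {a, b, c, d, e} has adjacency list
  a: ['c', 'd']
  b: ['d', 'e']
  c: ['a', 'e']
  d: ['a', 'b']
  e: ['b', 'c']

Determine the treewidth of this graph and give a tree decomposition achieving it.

Treewidth 2.
One such decomposition:
Bags: B1 = {a, c, e}  B2 = {a, b, e}  B3 = {a, b, d}
Tree: B1–B2, B2–B3

Every bag has size at most 3, so the width is 3 − 1 = 2 and tw(G) ≤ 2. Since a–c–e–b–d–a is a cycle in G, G is not acyclic. Forests are exactly the graphs of treewidth ≤ 1, so tw(G) ≥ 2. Hence tw(G) = 2 exactly.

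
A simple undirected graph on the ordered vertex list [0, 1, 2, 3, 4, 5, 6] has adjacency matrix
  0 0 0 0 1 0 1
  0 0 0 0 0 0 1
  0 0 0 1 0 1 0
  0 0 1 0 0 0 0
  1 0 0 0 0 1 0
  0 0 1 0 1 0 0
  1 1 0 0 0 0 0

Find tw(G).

A width-1 tree decomposition is:
Bags: B1 = {1, 6}  B2 = {0, 6}  B3 = {0, 4}  B4 = {4, 5}  B5 = {2, 5}  B6 = {2, 3}
Tree: B1–B2, B2–B3, B3–B4, B4–B5, B5–B6
The largest bag has 2 vertices, giving width 1; this decomposition certifies tw(G) ≤ 1. G has an edge, so its treewidth is at least 1. The upper and lower bounds meet at 1, so that is the treewidth.

1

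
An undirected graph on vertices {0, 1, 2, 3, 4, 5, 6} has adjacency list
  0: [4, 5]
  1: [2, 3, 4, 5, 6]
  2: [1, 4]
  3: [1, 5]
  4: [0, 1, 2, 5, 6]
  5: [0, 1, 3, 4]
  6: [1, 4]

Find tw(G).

A width-2 tree decomposition is:
Bags: B1 = {1, 4, 5}  B2 = {0, 4, 5}  B3 = {1, 2, 4}  B4 = {1, 4, 6}  B5 = {1, 3, 5}
Tree: B1–B2, B1–B3, B1–B4, B1–B5
The largest bag has 3 vertices, giving width 2; this decomposition certifies tw(G) ≤ 2. For the lower bound, the 3 vertices {0, 4, 5} are pairwise adjacent, and any tree decomposition puts a clique entirely inside one bag — forcing width ≥ 2. Hence tw(G) = 2 exactly.

2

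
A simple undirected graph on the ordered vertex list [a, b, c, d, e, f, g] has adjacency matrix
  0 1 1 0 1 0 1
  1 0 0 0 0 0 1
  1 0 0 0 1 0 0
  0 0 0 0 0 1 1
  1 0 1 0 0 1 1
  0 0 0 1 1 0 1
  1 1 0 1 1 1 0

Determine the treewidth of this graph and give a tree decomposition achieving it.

Each bag holds 3 vertices, so the decomposition has width 2, which upper-bounds the treewidth. For the lower bound, the 3 vertices {a, e, g} are pairwise adjacent, and any tree decomposition puts a clique entirely inside one bag — forcing width ≥ 2. The upper and lower bounds meet at 2, so that is the treewidth.

Treewidth 2.
Bags: B1 = {a, e, g}  B2 = {e, f, g}  B3 = {a, b, g}  B4 = {d, f, g}  B5 = {a, c, e}
Tree: B1–B2, B1–B3, B2–B4, B1–B5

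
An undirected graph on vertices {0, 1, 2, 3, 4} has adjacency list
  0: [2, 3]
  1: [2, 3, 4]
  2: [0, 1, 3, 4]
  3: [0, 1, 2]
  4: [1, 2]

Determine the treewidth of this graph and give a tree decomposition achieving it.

Treewidth 2.
One optimal decomposition is:
Bags: B1 = {0, 2, 3}  B2 = {1, 2, 3}  B3 = {1, 2, 4}
Tree: B1–B2, B2–B3

The largest bag has 3 vertices, giving width 2; this decomposition certifies tw(G) ≤ 2. On the other hand G contains the 3-clique {0, 2, 3}. A clique must lie in a single bag of any decomposition, so no decomposition can have width below 2. Therefore the treewidth is 2.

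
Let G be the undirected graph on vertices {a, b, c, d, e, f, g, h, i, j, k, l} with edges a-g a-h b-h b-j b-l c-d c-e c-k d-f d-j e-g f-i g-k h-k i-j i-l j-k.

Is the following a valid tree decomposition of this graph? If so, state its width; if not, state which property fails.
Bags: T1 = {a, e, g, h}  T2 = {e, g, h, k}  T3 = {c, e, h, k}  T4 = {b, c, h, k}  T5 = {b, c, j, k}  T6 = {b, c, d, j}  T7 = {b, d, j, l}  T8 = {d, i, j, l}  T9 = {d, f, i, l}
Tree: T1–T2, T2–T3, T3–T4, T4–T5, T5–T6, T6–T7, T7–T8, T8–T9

Yes; width 3.

Vertex coverage: the bags together contain {a, b, c, d, e, f, g, h, i, j, k, l}, the full vertex set. Edge coverage: each edge of G has both endpoints in at least one bag. Running intersection: for every vertex, the bags containing it form a connected subtree. All three properties hold, so this is a valid tree decomposition of width max|bag| − 1 = 3, and hence tw(G) ≤ 3.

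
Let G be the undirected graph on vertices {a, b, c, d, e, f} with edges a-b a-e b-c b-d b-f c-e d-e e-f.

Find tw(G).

2

A width-2 tree decomposition is:
Bags: B1 = {b, d, e}  B2 = {b, c, e}  B3 = {a, b, e}  B4 = {b, e, f}
Tree: B1–B2, B2–B3, B3–B4
The largest bag has 3 vertices, giving width 2; this decomposition certifies tw(G) ≤ 2. The edges b–d–e–c–b form a cycle, so G is not a tree and its treewidth is at least 2. Hence tw(G) = 2 exactly.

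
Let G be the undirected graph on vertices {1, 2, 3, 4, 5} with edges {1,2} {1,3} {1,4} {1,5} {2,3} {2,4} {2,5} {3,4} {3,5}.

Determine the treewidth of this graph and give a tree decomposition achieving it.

Every bag has size at most 4, so the width is 4 − 1 = 3 and tw(G) ≤ 3. On the other hand G contains the 4-clique {1, 2, 3, 4}. A clique must lie in a single bag of any decomposition, so no decomposition can have width below 3. Therefore the treewidth is 3.

Treewidth 3.
One such decomposition:
Bags: B1 = {1, 2, 3, 4}  B2 = {1, 2, 3, 5}
Tree: B1–B2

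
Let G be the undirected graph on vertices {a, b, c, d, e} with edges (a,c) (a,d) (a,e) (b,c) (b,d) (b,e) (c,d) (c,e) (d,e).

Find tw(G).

A width-3 tree decomposition is:
Bags: B1 = {b, c, d, e}  B2 = {a, c, d, e}
Tree: B1–B2
Every bag has size at most 4, so the width is 4 − 1 = 3 and tw(G) ≤ 3. On the other hand G contains the 4-clique {a, c, d, e}. A clique must lie in a single bag of any decomposition, so no decomposition can have width below 3. Hence tw(G) = 3 exactly.

3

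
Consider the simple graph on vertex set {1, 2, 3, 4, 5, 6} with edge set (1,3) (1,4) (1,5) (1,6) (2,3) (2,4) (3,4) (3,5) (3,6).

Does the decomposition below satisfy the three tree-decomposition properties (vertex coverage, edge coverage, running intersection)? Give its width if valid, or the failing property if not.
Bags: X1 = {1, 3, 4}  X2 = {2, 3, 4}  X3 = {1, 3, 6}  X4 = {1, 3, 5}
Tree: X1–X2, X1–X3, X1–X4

Yes; width 2.

Vertex coverage: the bags together contain {1, 2, 3, 4, 5, 6}, the full vertex set. Edge coverage: each edge of G has both endpoints in at least one bag. Running intersection: for every vertex, the bags containing it form a connected subtree. All three properties hold, so this is a valid tree decomposition of width max|bag| − 1 = 2, and hence tw(G) ≤ 2.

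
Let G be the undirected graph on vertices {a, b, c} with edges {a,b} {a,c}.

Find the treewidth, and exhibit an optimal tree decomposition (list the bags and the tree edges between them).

Every bag has size at most 2, so the width is 2 − 1 = 1 and tw(G) ≤ 1. Any graph with an edge has treewidth ≥ 1, and G has the edge a–c. The upper and lower bounds meet at 1, so that is the treewidth.

Treewidth 1.
Bags: B1 = {a, c}  B2 = {a, b}
Tree: B1–B2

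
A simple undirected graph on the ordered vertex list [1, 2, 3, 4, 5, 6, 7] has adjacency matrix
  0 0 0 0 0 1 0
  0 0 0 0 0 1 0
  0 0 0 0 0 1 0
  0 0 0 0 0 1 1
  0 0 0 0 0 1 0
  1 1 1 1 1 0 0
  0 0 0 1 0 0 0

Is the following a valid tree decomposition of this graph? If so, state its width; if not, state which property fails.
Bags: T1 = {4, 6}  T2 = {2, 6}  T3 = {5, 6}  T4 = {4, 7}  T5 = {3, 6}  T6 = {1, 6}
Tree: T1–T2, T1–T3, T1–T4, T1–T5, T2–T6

Checking the three conditions: (i) the bags cover all of {1, 2, 3, 4, 5, 6, 7}; (ii) for each edge, some bag contains both endpoints; (iii) the bags containing any fixed vertex form a subtree. All hold, so the decomposition is valid with width 2 − 1 = 1.

Yes; width 1.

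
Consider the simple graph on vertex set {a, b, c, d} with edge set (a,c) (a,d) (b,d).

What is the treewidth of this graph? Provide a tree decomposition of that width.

Treewidth 1.
Bags: B1 = {a, c}  B2 = {a, d}  B3 = {b, d}
Tree: B1–B2, B2–B3

Every bag has size at most 2, so the width is 2 − 1 = 1 and tw(G) ≤ 1. Any graph with an edge has treewidth ≥ 1, and G has the edge a–c. The upper and lower bounds meet at 1, so that is the treewidth.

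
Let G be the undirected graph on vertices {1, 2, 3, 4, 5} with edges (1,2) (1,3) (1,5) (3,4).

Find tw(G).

1

A width-1 tree decomposition is:
Bags: B1 = {1, 2}  B2 = {1, 3}  B3 = {3, 4}  B4 = {1, 5}
Tree: B1–B2, B2–B3, B1–B4
Every bag has size at most 2, so the width is 2 − 1 = 1 and tw(G) ≤ 1. Since G has at least one edge (e.g. 2–1), it is not an edgeless graph, so tw(G) ≥ 1. The upper and lower bounds meet at 1, so that is the treewidth.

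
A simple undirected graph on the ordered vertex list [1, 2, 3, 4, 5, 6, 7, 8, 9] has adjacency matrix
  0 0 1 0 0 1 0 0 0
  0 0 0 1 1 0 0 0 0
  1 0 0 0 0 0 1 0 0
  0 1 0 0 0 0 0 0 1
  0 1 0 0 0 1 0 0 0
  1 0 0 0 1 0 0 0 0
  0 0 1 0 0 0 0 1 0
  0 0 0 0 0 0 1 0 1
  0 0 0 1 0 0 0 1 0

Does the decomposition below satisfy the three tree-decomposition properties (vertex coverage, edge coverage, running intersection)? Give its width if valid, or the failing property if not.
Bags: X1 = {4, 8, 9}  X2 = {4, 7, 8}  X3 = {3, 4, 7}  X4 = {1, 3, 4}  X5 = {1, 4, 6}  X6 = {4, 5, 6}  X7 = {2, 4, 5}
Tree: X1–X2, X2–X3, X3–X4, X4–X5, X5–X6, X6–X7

Yes; width 2.

Every vertex of G appears in some bag (union = {1, 2, 3, 4, 5, 6, 7, 8, 9}); every edge is covered by a bag; and for each vertex v the set of bags containing v is connected in the bag tree. The decomposition is therefore valid. The largest bag has 3 vertices, so the width is 2.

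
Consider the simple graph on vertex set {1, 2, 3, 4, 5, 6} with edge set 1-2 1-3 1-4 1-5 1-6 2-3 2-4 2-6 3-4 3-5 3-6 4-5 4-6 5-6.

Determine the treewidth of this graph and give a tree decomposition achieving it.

Each bag holds 5 vertices, so the decomposition has width 4, which upper-bounds the treewidth. For the lower bound, the 5 vertices {1, 2, 3, 4, 6} are pairwise adjacent, and any tree decomposition puts a clique entirely inside one bag — forcing width ≥ 4. The upper and lower bounds meet at 4, so that is the treewidth.

Treewidth 4.
One such decomposition:
Bags: B1 = {1, 2, 3, 4, 6}  B2 = {1, 3, 4, 5, 6}
Tree: B1–B2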